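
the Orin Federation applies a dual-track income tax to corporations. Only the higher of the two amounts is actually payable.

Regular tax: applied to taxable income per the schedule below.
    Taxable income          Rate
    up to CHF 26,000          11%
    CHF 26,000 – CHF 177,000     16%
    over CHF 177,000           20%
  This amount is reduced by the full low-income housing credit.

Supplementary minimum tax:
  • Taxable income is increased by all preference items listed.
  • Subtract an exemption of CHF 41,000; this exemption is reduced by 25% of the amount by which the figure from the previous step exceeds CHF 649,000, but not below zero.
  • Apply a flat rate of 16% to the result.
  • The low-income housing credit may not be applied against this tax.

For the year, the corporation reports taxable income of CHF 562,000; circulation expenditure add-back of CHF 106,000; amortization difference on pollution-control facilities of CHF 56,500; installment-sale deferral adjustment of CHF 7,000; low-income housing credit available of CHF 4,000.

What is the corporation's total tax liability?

Regular tax:
  CHF 26,000 × 11% = CHF 2,860
  CHF 151,000 × 16% = CHF 24,160
  CHF 385,000 × 20% = CHF 77,000
  → CHF 104,020
  Less low-income housing credit CHF 4,000 → CHF 100,020

Supplementary minimum tax:
  Adjusted income: CHF 562,000 + CHF 106,000 + CHF 56,500 + CHF 7,000 = CHF 731,500
  Exemption: CHF 41,000 − 25% × (CHF 731,500 − CHF 649,000) = CHF 41,000 − CHF 20,625 = CHF 20,375
  Base: CHF 731,500 − CHF 20,375 = CHF 711,125
  CHF 711,125 × 16% = CHF 113,780

CHF 113,780 > CHF 100,020, so the supplementary minimum tax is the binding amount.

CHF 113,780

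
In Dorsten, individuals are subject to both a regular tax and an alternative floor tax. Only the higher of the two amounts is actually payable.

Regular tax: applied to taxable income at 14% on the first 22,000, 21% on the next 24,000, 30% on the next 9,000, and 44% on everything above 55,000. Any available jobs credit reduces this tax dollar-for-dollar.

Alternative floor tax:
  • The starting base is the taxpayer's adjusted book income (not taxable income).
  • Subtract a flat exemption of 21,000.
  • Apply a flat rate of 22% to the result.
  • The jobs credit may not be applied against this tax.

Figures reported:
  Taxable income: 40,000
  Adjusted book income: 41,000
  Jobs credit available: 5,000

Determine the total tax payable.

Alternative floor tax:
  Base (adjusted book income): 41,000
  Less exemption 21,000 → base 20,000
  20,000 × 22% = 4,400

Regular tax:
  22,000 × 14% = 3,080
  18,000 × 21% = 3,780
  → 6,860
  Less jobs credit 5,000 → 1,860

4,400 > 1,860, so the alternative floor tax is the binding amount.

4,400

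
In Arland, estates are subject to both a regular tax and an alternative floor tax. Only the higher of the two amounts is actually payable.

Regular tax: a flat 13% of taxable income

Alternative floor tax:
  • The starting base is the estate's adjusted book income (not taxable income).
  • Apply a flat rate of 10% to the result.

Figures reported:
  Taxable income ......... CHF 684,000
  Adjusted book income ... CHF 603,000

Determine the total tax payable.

Alternative floor tax:
  Base (adjusted book income): CHF 603,000
  CHF 603,000 × 10% = CHF 60,300

Regular tax:
  CHF 684,000 × 13% = CHF 88,920

CHF 88,920 > CHF 60,300, so the regular tax governs.

CHF 88,920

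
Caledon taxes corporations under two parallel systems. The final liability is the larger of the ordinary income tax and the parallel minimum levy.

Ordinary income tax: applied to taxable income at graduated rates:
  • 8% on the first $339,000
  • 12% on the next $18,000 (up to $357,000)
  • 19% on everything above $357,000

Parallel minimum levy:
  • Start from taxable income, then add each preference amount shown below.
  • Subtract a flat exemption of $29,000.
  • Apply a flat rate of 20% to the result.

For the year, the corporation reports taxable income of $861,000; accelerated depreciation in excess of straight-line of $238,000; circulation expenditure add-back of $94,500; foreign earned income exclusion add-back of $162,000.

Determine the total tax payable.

Ordinary income tax:
  $339,000 × 8% = $27,120
  $18,000 × 12% = $2,160
  $504,000 × 19% = $95,760
  → $125,040

Parallel minimum levy:
  Adjusted income: $861,000 + $238,000 + $94,500 + $162,000 = $1,355,500
  Less exemption $29,000 → base $1,326,500
  $1,326,500 × 20% = $265,300

$265,300 > $125,040, so the parallel minimum levy is the binding amount.

$265,300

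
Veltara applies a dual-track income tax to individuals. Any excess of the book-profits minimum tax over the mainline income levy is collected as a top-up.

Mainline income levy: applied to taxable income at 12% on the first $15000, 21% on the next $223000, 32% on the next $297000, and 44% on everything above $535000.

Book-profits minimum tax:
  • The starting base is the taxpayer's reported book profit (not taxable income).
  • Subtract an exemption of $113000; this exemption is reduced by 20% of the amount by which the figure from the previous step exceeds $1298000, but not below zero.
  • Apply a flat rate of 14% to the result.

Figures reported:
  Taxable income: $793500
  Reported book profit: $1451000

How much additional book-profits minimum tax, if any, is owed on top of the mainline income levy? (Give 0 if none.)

$0

Book-profits minimum tax:
  Base (reported book profit): $1451000
  Exemption: $113000 − 20% × ($1451000 − $1298000) = $113000 − $30600 = $82400
  Base: $1451000 − $82400 = $1368600
  $1368600 × 14% = $191604

Mainline income levy:
  $15000 × 12% = $1800
  $223000 × 21% = $46830
  $297000 × 32% = $95040
  $258500 × 44% = $113740
  → $257410

$191604 ≤ $257410, so no add-on is due.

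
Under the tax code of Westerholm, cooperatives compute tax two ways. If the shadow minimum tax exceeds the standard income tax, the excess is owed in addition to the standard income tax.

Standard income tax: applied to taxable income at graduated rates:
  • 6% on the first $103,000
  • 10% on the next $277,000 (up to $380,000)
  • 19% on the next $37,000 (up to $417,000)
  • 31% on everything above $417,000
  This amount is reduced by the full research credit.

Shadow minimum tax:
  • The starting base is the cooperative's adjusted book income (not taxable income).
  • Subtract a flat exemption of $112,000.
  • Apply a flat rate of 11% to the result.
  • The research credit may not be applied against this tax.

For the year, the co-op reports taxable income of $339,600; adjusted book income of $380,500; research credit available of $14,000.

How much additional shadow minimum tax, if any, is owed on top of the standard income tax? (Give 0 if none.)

Standard income tax:
  $103,000 × 6% = $6,180
  $236,600 × 10% = $23,660
  → $29,840
  Less research credit $14,000 → $15,840

Shadow minimum tax:
  Base (adjusted book income): $380,500
  Less exemption $112,000 → base $268,500
  $268,500 × 11% = $29,535

Excess of shadow minimum tax over standard income tax: $29,535 − $15,840 = $13,695.

$13,695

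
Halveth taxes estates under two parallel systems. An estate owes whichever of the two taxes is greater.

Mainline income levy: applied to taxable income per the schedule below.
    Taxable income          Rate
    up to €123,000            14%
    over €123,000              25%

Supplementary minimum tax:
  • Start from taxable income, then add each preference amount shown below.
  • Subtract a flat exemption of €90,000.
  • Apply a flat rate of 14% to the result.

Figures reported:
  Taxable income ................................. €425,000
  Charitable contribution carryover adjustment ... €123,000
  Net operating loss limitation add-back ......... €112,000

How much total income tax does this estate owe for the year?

Mainline income levy:
  €123,000 × 14% = €17,220
  €302,000 × 25% = €75,500
  → €92,720

Supplementary minimum tax:
  Adjusted income: €425,000 + €123,000 + €112,000 = €660,000
  Less exemption €90,000 → base €570,000
  €570,000 × 14% = €79,800

€92,720 > €79,800, so the mainline income levy governs.

€92,720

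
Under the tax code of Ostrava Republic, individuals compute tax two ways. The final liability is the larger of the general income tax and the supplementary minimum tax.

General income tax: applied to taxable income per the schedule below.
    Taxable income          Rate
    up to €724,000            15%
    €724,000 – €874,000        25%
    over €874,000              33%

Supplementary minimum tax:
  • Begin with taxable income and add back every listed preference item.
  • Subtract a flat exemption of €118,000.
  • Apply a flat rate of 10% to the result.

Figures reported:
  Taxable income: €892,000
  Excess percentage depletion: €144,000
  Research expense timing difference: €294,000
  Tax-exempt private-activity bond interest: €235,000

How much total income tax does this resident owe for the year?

Supplementary minimum tax:
  Adjusted income: €892,000 + €144,000 + €294,000 + €235,000 = €1,565,000
  Less exemption €118,000 → base €1,447,000
  €1,447,000 × 10% = €144,700

General income tax:
  €724,000 × 15% = €108,600
  €150,000 × 25% = €37,500
  €18,000 × 33% = €5,940
  → €152,040

€152,040 > €144,700, so the general income tax governs.

€152,040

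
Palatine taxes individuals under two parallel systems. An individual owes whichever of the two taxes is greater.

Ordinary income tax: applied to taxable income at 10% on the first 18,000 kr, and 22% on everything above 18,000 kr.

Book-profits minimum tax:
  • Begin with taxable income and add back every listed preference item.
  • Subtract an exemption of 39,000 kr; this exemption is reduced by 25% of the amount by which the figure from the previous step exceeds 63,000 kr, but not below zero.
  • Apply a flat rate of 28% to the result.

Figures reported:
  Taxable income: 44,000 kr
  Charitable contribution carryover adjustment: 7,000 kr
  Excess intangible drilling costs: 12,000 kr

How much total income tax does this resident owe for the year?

7,520 kr

Ordinary income tax:
  18,000 kr × 10% = 1,800 kr
  26,000 kr × 22% = 5,720 kr
  → 7,520 kr

Book-profits minimum tax:
  Adjusted income: 44,000 kr + 7,000 kr + 12,000 kr = 63,000 kr
  Exemption: 63,000 kr ≤ 63,000 kr, so full 39,000 kr applies
  Base: 63,000 kr − 39,000 kr = 24,000 kr
  24,000 kr × 28% = 6,720 kr

7,520 kr > 6,720 kr, so the ordinary income tax governs.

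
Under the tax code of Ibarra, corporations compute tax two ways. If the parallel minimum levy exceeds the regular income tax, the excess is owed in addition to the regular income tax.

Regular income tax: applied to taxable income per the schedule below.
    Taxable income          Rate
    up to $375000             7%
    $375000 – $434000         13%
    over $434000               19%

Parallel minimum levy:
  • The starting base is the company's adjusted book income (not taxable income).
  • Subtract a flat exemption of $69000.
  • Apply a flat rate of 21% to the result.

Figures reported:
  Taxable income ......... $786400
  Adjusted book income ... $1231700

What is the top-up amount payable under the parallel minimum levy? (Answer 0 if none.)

$143291

Regular income tax:
  $375000 × 7% = $26250
  $59000 × 13% = $7670
  $352400 × 19% = $66956
  → $100876

Parallel minimum levy:
  Base (adjusted book income): $1231700
  Less exemption $69000 → base $1162700
  $1162700 × 21% = $244167

Excess of parallel minimum levy over regular income tax: $244167 − $100876 = $143291.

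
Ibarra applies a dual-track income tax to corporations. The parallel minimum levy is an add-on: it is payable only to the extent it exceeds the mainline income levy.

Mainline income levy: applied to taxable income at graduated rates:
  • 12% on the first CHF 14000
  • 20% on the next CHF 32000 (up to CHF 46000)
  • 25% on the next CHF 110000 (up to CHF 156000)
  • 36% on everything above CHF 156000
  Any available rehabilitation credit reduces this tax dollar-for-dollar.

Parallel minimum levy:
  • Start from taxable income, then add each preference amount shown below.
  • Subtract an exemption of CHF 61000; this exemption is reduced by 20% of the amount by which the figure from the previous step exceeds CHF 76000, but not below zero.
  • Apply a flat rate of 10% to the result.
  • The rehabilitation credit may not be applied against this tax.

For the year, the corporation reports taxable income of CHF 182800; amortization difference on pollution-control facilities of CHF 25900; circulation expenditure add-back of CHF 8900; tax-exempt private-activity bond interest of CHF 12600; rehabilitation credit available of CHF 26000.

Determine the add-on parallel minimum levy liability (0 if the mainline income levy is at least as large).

CHF 776

Parallel minimum levy:
  Adjusted income: CHF 182800 + CHF 25900 + CHF 8900 + CHF 12600 = CHF 230200
  Exemption: CHF 61000 − 20% × (CHF 230200 − CHF 76000) = CHF 61000 − CHF 30840 = CHF 30160
  Base: CHF 230200 − CHF 30160 = CHF 200040
  CHF 200040 × 10% = CHF 20004

Mainline income levy:
  CHF 14000 × 12% = CHF 1680
  CHF 32000 × 20% = CHF 6400
  CHF 110000 × 25% = CHF 27500
  CHF 26800 × 36% = CHF 9648
  → CHF 45228
  Less rehabilitation credit CHF 26000 → CHF 19228

Excess of parallel minimum levy over mainline income levy: CHF 20004 − CHF 19228 = CHF 776.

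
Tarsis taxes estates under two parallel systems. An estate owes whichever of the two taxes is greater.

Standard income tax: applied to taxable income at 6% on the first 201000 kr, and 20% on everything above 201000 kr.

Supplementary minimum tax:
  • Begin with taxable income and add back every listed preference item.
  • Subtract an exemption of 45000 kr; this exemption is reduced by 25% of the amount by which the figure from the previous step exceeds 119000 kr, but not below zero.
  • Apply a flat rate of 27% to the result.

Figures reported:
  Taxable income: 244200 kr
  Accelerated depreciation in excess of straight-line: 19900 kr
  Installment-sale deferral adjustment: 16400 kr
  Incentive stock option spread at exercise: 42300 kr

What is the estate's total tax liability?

87156 kr

Standard income tax:
  201000 kr × 6% = 12060 kr
  43200 kr × 20% = 8640 kr
  → 20700 kr

Supplementary minimum tax:
  Adjusted income: 244200 kr + 19900 kr + 16400 kr + 42300 kr = 322800 kr
  Exemption: 25% × (322800 kr − 119000 kr) = 50950 kr ≥ 45000 kr, so the exemption is fully phased out
  Base: 322800 kr − 0 kr = 322800 kr
  322800 kr × 27% = 87156 kr

87156 kr > 20700 kr, so the supplementary minimum tax is the binding amount.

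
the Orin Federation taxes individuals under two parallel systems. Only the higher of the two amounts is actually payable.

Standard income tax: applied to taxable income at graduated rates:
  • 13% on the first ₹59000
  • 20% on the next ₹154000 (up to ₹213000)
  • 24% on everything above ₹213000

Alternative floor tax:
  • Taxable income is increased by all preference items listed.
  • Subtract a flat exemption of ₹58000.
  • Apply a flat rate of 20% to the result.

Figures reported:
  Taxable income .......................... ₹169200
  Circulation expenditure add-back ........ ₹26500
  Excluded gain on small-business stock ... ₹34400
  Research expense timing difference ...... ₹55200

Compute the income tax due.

Standard income tax:
  ₹59000 × 13% = ₹7670
  ₹110200 × 20% = ₹22040
  → ₹29710

Alternative floor tax:
  Adjusted income: ₹169200 + ₹26500 + ₹34400 + ₹55200 = ₹285300
  Less exemption ₹58000 → base ₹227300
  ₹227300 × 20% = ₹45460

₹45460 > ₹29710, so the alternative floor tax is the binding amount.

₹45460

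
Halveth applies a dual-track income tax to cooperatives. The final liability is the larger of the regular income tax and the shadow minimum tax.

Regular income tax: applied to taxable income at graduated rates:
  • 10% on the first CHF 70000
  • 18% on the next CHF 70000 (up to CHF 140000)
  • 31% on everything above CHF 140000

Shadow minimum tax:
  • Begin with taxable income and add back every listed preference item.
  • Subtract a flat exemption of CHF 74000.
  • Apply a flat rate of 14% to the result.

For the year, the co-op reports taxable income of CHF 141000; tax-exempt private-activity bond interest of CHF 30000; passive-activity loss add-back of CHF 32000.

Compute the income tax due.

Regular income tax:
  CHF 70000 × 10% = CHF 7000
  CHF 70000 × 18% = CHF 12600
  CHF 1000 × 31% = CHF 310
  → CHF 19910

Shadow minimum tax:
  Adjusted income: CHF 141000 + CHF 30000 + CHF 32000 = CHF 203000
  Less exemption CHF 74000 → base CHF 129000
  CHF 129000 × 14% = CHF 18060

CHF 19910 > CHF 18060, so the regular income tax governs.

CHF 19910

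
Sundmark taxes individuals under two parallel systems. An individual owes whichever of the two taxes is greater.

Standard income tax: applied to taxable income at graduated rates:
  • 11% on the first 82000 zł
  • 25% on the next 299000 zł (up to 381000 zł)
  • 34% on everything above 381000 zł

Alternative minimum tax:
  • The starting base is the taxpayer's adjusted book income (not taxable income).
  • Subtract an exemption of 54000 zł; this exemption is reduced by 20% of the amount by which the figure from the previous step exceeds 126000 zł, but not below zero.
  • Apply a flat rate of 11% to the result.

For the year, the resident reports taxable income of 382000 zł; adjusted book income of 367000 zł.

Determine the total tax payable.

Alternative minimum tax:
  Base (adjusted book income): 367000 zł
  Exemption: 54000 zł − 20% × (367000 zł − 126000 zł) = 54000 zł − 48200 zł = 5800 zł
  Base: 367000 zł − 5800 zł = 361200 zł
  361200 zł × 11% = 39732 zł

Standard income tax:
  82000 zł × 11% = 9020 zł
  299000 zł × 25% = 74750 zł
  1000 zł × 34% = 340 zł
  → 84110 zł

84110 zł > 39732 zł, so the standard income tax governs.

84110 zł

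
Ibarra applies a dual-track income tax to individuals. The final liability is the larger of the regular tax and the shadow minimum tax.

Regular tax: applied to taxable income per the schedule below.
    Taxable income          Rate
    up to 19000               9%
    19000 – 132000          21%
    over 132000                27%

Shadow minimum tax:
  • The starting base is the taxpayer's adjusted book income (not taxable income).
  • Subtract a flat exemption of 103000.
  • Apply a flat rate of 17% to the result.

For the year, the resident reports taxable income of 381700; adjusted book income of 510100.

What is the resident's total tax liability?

Shadow minimum tax:
  Base (adjusted book income): 510100
  Less exemption 103000 → base 407100
  407100 × 17% = 69207

Regular tax:
  19000 × 9% = 1710
  113000 × 21% = 23730
  249700 × 27% = 67419
  → 92859

92859 > 69207, so the regular tax governs.

92859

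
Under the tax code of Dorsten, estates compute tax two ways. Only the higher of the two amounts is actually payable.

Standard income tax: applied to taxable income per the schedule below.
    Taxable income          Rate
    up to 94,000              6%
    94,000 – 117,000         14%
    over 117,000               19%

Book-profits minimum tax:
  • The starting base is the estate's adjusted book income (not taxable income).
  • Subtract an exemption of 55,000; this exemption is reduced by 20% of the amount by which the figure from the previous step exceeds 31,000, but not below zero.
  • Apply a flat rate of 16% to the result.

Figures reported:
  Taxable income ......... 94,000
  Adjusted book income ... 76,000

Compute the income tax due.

Book-profits minimum tax:
  Base (adjusted book income): 76,000
  Exemption: 55,000 − 20% × (76,000 − 31,000) = 55,000 − 9,000 = 46,000
  Base: 76,000 − 46,000 = 30,000
  30,000 × 16% = 4,800

Standard income tax:
  94,000 × 6% = 5,640

5,640 > 4,800, so the standard income tax governs.

5,640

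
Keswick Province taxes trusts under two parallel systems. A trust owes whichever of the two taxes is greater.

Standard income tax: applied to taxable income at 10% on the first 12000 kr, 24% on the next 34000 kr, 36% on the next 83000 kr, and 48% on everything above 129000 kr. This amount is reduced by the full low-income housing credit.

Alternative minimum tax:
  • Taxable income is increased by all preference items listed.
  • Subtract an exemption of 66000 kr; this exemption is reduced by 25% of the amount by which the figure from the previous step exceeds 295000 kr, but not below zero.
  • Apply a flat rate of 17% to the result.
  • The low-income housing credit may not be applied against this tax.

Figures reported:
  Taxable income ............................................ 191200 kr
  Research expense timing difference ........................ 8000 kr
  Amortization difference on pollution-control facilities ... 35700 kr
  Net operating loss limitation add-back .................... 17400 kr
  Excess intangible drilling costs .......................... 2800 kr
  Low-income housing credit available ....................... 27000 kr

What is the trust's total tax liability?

42096 kr

Alternative minimum tax:
  Adjusted income: 191200 kr + 8000 kr + 35700 kr + 17400 kr + 2800 kr = 255100 kr
  Exemption: 255100 kr ≤ 295000 kr, so full 66000 kr applies
  Base: 255100 kr − 66000 kr = 189100 kr
  189100 kr × 17% = 32147 kr

Standard income tax:
  12000 kr × 10% = 1200 kr
  34000 kr × 24% = 8160 kr
  83000 kr × 36% = 29880 kr
  62200 kr × 48% = 29856 kr
  → 69096 kr
  Less low-income housing credit 27000 kr → 42096 kr

42096 kr > 32147 kr, so the standard income tax governs.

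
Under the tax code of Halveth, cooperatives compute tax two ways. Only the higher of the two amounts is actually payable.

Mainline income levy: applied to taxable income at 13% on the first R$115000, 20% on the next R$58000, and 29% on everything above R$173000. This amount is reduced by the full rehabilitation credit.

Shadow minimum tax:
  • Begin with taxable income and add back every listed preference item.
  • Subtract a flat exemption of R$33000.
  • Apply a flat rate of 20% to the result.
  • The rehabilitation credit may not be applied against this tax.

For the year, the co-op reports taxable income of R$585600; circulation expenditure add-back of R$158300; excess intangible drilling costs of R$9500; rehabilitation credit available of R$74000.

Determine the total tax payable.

R$144080

Shadow minimum tax:
  Adjusted income: R$585600 + R$158300 + R$9500 = R$753400
  Less exemption R$33000 → base R$720400
  R$720400 × 20% = R$144080

Mainline income levy:
  R$115000 × 13% = R$14950
  R$58000 × 20% = R$11600
  R$412600 × 29% = R$119654
  → R$146204
  Less rehabilitation credit R$74000 → R$72204

R$144080 > R$72204, so the shadow minimum tax is the binding amount.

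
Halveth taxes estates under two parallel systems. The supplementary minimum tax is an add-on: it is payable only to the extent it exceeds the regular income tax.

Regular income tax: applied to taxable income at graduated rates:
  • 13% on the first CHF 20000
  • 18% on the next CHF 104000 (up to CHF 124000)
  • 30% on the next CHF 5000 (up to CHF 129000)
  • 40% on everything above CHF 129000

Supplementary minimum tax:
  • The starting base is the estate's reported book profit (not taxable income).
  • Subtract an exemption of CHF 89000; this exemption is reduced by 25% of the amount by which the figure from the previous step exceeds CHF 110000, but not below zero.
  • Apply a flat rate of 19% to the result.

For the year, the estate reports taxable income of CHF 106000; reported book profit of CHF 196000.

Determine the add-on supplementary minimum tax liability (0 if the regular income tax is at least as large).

Regular income tax:
  CHF 20000 × 13% = CHF 2600
  CHF 86000 × 18% = CHF 15480
  → CHF 18080

Supplementary minimum tax:
  Base (reported book profit): CHF 196000
  Exemption: CHF 89000 − 25% × (CHF 196000 − CHF 110000) = CHF 89000 − CHF 21500 = CHF 67500
  Base: CHF 196000 − CHF 67500 = CHF 128500
  CHF 128500 × 19% = CHF 24415

Excess of supplementary minimum tax over regular income tax: CHF 24415 − CHF 18080 = CHF 6335.

CHF 6335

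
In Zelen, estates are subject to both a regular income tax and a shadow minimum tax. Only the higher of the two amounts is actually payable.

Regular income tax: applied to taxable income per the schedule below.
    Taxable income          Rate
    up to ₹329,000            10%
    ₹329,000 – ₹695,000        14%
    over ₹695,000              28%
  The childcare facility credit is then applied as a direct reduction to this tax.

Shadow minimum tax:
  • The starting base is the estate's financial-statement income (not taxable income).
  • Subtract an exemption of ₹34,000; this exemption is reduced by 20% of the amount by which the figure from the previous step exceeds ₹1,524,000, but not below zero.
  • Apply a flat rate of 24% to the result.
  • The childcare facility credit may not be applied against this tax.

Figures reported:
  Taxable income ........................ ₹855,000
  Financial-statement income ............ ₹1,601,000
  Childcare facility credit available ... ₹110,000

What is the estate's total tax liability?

Regular income tax:
  ₹329,000 × 10% = ₹32,900
  ₹366,000 × 14% = ₹51,240
  ₹160,000 × 28% = ₹44,800
  → ₹128,940
  Less childcare facility credit ₹110,000 → ₹18,940

Shadow minimum tax:
  Base (financial-statement income): ₹1,601,000
  Exemption: ₹34,000 − 20% × (₹1,601,000 − ₹1,524,000) = ₹34,000 − ₹15,400 = ₹18,600
  Base: ₹1,601,000 − ₹18,600 = ₹1,582,400
  ₹1,582,400 × 24% = ₹379,776

₹379,776 > ₹18,940, so the shadow minimum tax is the binding amount.

₹379,776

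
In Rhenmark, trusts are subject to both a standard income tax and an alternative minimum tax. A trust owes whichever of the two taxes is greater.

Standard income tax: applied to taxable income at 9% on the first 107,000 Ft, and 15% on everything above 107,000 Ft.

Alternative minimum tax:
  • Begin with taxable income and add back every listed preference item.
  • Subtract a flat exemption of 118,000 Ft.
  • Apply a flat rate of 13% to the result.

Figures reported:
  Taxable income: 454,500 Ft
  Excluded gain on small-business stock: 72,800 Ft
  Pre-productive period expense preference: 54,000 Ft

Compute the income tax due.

61,755 Ft

Alternative minimum tax:
  Adjusted income: 454,500 Ft + 72,800 Ft + 54,000 Ft = 581,300 Ft
  Less exemption 118,000 Ft → base 463,300 Ft
  463,300 Ft × 13% = 60,229 Ft

Standard income tax:
  107,000 Ft × 9% = 9,630 Ft
  347,500 Ft × 15% = 52,125 Ft
  → 61,755 Ft

61,755 Ft > 60,229 Ft, so the standard income tax governs.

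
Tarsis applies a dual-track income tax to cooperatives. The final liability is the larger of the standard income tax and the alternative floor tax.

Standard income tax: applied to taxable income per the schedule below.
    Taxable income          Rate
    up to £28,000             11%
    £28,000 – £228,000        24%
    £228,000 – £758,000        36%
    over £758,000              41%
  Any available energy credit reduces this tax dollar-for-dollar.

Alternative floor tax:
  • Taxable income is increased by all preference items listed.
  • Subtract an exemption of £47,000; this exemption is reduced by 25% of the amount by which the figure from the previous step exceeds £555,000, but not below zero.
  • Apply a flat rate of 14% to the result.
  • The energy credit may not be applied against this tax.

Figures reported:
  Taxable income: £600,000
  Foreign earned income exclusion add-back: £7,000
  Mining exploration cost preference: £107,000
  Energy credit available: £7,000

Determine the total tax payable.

Standard income tax:
  £28,000 × 11% = £3,080
  £200,000 × 24% = £48,000
  £372,000 × 36% = £133,920
  → £185,000
  Less energy credit £7,000 → £178,000

Alternative floor tax:
  Adjusted income: £600,000 + £7,000 + £107,000 = £714,000
  Exemption: £47,000 − 25% × (£714,000 − £555,000) = £47,000 − £39,750 = £7,250
  Base: £714,000 − £7,250 = £706,750
  £706,750 × 14% = £98,945

£178,000 > £98,945, so the standard income tax governs.

£178,000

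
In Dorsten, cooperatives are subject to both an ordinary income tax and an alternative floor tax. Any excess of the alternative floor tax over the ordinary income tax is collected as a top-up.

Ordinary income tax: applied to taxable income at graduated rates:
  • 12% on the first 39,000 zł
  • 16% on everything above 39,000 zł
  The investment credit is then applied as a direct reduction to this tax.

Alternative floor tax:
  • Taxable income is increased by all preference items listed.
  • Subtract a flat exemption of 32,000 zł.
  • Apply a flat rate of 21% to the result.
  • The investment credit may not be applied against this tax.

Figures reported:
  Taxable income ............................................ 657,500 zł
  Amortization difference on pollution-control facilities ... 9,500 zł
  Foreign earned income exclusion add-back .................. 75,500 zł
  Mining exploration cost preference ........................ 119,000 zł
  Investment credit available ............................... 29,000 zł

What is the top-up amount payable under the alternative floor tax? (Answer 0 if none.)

99,555 zł

Alternative floor tax:
  Adjusted income: 657,500 zł + 9,500 zł + 75,500 zł + 119,000 zł = 861,500 zł
  Less exemption 32,000 zł → base 829,500 zł
  829,500 zł × 21% = 174,195 zł

Ordinary income tax:
  39,000 zł × 12% = 4,680 zł
  618,500 zł × 16% = 98,960 zł
  → 103,640 zł
  Less investment credit 29,000 zł → 74,640 zł

Excess of alternative floor tax over ordinary income tax: 174,195 zł − 74,640 zł = 99,555 zł.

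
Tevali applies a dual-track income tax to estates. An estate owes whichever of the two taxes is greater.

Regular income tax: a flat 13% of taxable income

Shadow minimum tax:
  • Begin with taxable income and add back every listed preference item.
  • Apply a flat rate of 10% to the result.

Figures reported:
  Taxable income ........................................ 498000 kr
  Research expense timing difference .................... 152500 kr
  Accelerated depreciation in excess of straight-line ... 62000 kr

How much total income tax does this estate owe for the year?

71250 kr

Shadow minimum tax:
  Adjusted income: 498000 kr + 152500 kr + 62000 kr = 712500 kr
  712500 kr × 10% = 71250 kr

Regular income tax:
  498000 kr × 13% = 64740 kr

71250 kr > 64740 kr, so the shadow minimum tax is the binding amount.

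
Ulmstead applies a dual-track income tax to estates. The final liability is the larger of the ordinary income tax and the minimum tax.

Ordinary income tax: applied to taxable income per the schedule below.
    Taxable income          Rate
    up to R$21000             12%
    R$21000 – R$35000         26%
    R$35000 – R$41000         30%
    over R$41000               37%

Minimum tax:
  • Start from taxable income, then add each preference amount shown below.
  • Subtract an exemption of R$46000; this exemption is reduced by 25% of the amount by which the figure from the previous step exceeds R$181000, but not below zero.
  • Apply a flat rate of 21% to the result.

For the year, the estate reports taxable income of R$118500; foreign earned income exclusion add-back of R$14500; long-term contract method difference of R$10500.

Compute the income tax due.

R$36635

Ordinary income tax:
  R$21000 × 12% = R$2520
  R$14000 × 26% = R$3640
  R$6000 × 30% = R$1800
  R$77500 × 37% = R$28675
  → R$36635

Minimum tax:
  Adjusted income: R$118500 + R$14500 + R$10500 = R$143500
  Exemption: R$143500 ≤ R$181000, so full R$46000 applies
  Base: R$143500 − R$46000 = R$97500
  R$97500 × 21% = R$20475

R$36635 > R$20475, so the ordinary income tax governs.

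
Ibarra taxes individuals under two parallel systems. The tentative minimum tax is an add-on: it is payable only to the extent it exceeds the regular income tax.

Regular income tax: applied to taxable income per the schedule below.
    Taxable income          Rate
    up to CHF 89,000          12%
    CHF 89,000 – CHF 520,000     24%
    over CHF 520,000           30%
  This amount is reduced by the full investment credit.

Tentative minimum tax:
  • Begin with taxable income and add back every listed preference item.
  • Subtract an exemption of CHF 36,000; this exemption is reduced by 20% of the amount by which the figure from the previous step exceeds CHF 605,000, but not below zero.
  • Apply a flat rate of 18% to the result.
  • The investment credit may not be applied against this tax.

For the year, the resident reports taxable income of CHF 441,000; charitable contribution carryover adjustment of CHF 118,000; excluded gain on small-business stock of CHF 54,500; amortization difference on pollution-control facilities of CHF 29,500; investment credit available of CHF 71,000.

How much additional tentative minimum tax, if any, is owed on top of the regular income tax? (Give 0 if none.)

Tentative minimum tax:
  Adjusted income: CHF 441,000 + CHF 118,000 + CHF 54,500 + CHF 29,500 = CHF 643,000
  Exemption: CHF 36,000 − 20% × (CHF 643,000 − CHF 605,000) = CHF 36,000 − CHF 7,600 = CHF 28,400
  Base: CHF 643,000 − CHF 28,400 = CHF 614,600
  CHF 614,600 × 18% = CHF 110,628

Regular income tax:
  CHF 89,000 × 12% = CHF 10,680
  CHF 352,000 × 24% = CHF 84,480
  → CHF 95,160
  Less investment credit CHF 71,000 → CHF 24,160

Excess of tentative minimum tax over regular income tax: CHF 110,628 − CHF 24,160 = CHF 86,468.

CHF 86,468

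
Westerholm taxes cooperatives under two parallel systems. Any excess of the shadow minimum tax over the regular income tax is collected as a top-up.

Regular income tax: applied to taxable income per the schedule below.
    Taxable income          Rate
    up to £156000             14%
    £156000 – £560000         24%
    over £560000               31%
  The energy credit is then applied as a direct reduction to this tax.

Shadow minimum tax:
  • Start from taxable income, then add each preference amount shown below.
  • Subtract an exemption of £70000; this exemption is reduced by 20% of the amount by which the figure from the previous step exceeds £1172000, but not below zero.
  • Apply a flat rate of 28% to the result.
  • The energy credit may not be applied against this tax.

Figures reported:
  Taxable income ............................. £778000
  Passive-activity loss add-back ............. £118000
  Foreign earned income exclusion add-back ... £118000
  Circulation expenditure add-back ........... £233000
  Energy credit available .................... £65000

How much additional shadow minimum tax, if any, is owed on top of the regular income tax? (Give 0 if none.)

Regular income tax:
  £156000 × 14% = £21840
  £404000 × 24% = £96960
  £218000 × 31% = £67580
  → £186380
  Less energy credit £65000 → £121380

Shadow minimum tax:
  Adjusted income: £778000 + £118000 + £118000 + £233000 = £1247000
  Exemption: £70000 − 20% × (£1247000 − £1172000) = £70000 − £15000 = £55000
  Base: £1247000 − £55000 = £1192000
  £1192000 × 28% = £333760

Excess of shadow minimum tax over regular income tax: £333760 − £121380 = £212380.

£212380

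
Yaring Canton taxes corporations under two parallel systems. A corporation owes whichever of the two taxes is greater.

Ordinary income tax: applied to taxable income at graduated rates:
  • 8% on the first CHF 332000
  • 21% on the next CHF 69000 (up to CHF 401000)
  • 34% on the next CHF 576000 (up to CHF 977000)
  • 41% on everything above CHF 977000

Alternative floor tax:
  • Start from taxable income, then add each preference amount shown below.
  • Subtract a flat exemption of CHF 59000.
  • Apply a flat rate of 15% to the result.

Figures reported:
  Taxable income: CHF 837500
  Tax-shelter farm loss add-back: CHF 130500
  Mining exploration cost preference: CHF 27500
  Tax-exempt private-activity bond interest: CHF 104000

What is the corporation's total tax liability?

Ordinary income tax:
  CHF 332000 × 8% = CHF 26560
  CHF 69000 × 21% = CHF 14490
  CHF 436500 × 34% = CHF 148410
  → CHF 189460

Alternative floor tax:
  Adjusted income: CHF 837500 + CHF 130500 + CHF 27500 + CHF 104000 = CHF 1099500
  Less exemption CHF 59000 → base CHF 1040500
  CHF 1040500 × 15% = CHF 156075

CHF 189460 > CHF 156075, so the ordinary income tax governs.

CHF 189460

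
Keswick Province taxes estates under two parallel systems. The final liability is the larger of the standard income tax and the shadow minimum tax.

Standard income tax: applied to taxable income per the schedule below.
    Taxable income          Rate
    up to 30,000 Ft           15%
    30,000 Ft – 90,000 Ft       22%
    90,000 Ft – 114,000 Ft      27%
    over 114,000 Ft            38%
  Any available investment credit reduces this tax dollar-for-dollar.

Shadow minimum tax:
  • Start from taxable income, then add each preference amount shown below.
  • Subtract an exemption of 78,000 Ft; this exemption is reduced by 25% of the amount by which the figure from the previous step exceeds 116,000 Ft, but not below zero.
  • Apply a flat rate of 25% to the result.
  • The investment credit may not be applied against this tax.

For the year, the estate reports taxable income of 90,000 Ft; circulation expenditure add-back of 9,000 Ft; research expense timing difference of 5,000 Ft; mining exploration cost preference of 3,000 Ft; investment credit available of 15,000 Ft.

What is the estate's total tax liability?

Standard income tax:
  30,000 Ft × 15% = 4,500 Ft
  60,000 Ft × 22% = 13,200 Ft
  → 17,700 Ft
  Less investment credit 15,000 Ft → 2,700 Ft

Shadow minimum tax:
  Adjusted income: 90,000 Ft + 9,000 Ft + 5,000 Ft + 3,000 Ft = 107,000 Ft
  Exemption: 107,000 Ft ≤ 116,000 Ft, so full 78,000 Ft applies
  Base: 107,000 Ft − 78,000 Ft = 29,000 Ft
  29,000 Ft × 25% = 7,250 Ft

7,250 Ft > 2,700 Ft, so the shadow minimum tax is the binding amount.

7,250 Ft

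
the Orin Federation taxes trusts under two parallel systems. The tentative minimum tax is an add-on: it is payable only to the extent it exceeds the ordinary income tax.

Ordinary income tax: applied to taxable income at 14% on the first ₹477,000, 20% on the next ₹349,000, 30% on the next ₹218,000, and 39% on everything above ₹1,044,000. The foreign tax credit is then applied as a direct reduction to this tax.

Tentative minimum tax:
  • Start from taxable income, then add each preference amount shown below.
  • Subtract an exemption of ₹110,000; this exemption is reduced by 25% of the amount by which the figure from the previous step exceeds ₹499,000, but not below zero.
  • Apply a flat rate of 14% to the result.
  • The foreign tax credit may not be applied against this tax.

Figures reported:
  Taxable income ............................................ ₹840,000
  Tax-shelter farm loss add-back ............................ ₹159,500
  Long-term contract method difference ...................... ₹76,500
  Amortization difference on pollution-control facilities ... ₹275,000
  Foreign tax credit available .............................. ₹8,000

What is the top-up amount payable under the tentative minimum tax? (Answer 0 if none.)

Tentative minimum tax:
  Adjusted income: ₹840,000 + ₹159,500 + ₹76,500 + ₹275,000 = ₹1,351,000
  Exemption: 25% × (₹1,351,000 − ₹499,000) = ₹213,000 ≥ ₹110,000, so the exemption is fully phased out
  Base: ₹1,351,000 − ₹0 = ₹1,351,000
  ₹1,351,000 × 14% = ₹189,140

Ordinary income tax:
  ₹477,000 × 14% = ₹66,780
  ₹349,000 × 20% = ₹69,800
  ₹14,000 × 30% = ₹4,200
  → ₹140,780
  Less foreign tax credit ₹8,000 → ₹132,780

Excess of tentative minimum tax over ordinary income tax: ₹189,140 − ₹132,780 = ₹56,360.

₹56,360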